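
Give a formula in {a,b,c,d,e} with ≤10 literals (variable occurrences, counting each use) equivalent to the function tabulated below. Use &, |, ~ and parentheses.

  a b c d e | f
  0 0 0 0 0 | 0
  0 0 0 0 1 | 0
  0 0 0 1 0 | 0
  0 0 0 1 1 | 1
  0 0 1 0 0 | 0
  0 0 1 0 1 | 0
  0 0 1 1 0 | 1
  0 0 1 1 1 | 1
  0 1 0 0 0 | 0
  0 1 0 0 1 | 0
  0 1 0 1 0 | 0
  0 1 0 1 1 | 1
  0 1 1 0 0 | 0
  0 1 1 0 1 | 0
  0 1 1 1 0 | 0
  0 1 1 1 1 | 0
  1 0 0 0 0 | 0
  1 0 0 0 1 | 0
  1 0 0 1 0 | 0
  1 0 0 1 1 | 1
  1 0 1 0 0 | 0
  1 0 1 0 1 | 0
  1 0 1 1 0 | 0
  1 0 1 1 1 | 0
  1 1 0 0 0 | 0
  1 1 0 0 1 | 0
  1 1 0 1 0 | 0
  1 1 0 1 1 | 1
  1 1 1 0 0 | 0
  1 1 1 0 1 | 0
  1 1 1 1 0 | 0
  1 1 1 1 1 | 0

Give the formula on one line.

  ~b = 11111111000000001111111100000000
  (c & ~b) = 00001111000000000000111100000000
  ((c & ~b) | e) = 01011111010101010101111101010101
  ~c = 11110000111100001111000011110000
  (~c & d) = 00110000001100000011000000110000
  ~a = 11111111111111110000000000000000
  (~b & ~a) = 11111111000000000000000000000000
  ((~b & ~a) & d) = 00110011000000000000000000000000
  ((~c & d) | ((~b & ~a) & d)) = 00110011001100000011000000110000
  (((c & ~b) | e) & ((~c & d) | ((~b & ~a) & d))) = 00010011000100000001000000010000

(((c & ~b) | e) & ((~c & d) | ((~b & ~a) & d)))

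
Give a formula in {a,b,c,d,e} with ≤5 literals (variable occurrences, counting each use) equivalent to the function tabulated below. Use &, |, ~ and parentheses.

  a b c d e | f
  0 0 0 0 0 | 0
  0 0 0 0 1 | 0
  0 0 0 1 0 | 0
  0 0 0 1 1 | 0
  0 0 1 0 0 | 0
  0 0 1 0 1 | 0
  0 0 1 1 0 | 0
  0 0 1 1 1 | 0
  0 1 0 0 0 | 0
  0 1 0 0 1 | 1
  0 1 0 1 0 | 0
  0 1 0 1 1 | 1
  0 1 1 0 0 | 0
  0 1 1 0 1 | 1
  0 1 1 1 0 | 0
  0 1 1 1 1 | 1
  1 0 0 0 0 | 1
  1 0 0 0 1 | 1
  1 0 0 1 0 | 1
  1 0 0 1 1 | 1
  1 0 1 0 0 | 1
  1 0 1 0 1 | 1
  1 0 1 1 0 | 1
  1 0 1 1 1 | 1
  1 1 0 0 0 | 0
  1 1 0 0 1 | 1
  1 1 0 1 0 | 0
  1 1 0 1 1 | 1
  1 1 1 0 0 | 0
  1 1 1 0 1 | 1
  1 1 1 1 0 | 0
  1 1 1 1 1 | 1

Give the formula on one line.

  ~b = 11111111000000001111111100000000
  (~b | e) = 11111111010101011111111101010101
  (a | b) = 00000000111111111111111111111111
  ((~b | e) & (a | b)) = 00000000010101011111111101010101

((~b | e) & (a | b))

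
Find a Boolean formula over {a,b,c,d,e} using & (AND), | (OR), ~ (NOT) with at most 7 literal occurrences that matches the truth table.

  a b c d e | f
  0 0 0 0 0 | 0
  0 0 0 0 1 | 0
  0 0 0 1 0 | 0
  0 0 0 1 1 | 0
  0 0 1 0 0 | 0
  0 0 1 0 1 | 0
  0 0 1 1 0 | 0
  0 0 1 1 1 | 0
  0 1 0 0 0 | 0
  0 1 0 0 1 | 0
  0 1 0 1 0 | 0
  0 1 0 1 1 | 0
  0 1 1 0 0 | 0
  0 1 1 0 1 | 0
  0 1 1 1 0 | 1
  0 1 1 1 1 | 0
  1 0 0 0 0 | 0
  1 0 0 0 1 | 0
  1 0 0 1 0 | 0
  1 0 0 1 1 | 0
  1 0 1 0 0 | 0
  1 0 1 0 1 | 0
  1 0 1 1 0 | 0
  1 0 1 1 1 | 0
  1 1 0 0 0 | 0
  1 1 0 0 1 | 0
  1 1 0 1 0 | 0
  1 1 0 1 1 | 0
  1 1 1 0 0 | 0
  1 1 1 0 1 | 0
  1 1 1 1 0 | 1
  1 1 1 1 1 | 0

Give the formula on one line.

  (e | d) = 01110111011101110111011101110111
  (b & (e | d)) = 00000000011101110000000001110111
  ~d = 11001100110011001100110011001100
  (~d | c) = 11001111110011111100111111001111
  ((b & (e | d)) & (~d | c)) = 00000000010001110000000001000111
  ~e = 10101010101010101010101010101010
  (c & ~e) = 00001010000010100000101000001010
  (((b & (e | d)) & (~d | c)) & (c & ~e)) = 00000000000000100000000000000010

(((b & (e | d)) & (~d | c)) & (c & ~e))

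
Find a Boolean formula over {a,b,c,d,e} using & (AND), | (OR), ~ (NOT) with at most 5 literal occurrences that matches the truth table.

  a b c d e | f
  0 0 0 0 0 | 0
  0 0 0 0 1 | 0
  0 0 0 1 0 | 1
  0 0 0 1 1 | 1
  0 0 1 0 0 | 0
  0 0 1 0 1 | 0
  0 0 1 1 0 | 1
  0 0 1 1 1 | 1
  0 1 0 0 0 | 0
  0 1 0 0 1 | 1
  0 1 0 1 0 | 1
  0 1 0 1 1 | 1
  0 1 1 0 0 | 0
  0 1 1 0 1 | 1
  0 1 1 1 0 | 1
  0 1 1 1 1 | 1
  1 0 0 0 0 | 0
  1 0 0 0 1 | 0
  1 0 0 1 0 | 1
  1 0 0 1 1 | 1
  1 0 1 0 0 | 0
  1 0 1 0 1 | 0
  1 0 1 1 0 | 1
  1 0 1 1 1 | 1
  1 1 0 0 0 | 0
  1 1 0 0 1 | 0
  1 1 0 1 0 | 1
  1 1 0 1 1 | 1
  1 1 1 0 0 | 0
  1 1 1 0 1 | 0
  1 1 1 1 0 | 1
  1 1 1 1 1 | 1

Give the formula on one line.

  ~a = 11111111111111110000000000000000
  (e & ~a) = 01010101010101010000000000000000
  ((e & ~a) & b) = 00000000010101010000000000000000
  ~d = 11001100110011001100110011001100
  (((e & ~a) & b) & ~d) = 00000000010001000000000000000000
  (d | (((e & ~a) & b) & ~d)) = 00110011011101110011001100110011

(d | (((e & ~a) & b) & ~d))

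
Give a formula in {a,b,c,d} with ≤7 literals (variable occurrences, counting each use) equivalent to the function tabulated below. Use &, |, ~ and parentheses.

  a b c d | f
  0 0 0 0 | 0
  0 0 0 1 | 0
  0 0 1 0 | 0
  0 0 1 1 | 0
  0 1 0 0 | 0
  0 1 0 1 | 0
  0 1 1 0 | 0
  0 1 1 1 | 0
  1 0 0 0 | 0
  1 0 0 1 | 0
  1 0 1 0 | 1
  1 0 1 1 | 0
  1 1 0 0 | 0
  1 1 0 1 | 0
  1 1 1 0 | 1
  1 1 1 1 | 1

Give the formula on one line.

((~c | a) & ((b | ~d) & c))

  ~c = 1100110011001100
  (~c | a) = 1100110011111111
  ~d = 1010101010101010
  (b | ~d) = 1010111110101111
  ((b | ~d) & c) = 0010001100100011
  ((~c | a) & ((b | ~d) & c)) = 0000000000100011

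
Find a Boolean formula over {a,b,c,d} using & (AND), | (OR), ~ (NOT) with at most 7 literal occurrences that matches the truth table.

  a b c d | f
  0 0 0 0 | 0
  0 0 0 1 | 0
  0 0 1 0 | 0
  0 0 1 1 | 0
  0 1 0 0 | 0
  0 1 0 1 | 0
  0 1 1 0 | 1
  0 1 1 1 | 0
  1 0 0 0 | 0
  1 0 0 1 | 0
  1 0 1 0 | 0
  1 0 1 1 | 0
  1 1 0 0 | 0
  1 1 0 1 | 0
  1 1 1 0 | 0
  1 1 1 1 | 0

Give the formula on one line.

((~a & ~d) & (c & b))

  ~a = 1111111100000000
  ~d = 1010101010101010
  (~a & ~d) = 1010101000000000
  (c & b) = 0000001100000011
  ((~a & ~d) & (c & b)) = 0000001000000000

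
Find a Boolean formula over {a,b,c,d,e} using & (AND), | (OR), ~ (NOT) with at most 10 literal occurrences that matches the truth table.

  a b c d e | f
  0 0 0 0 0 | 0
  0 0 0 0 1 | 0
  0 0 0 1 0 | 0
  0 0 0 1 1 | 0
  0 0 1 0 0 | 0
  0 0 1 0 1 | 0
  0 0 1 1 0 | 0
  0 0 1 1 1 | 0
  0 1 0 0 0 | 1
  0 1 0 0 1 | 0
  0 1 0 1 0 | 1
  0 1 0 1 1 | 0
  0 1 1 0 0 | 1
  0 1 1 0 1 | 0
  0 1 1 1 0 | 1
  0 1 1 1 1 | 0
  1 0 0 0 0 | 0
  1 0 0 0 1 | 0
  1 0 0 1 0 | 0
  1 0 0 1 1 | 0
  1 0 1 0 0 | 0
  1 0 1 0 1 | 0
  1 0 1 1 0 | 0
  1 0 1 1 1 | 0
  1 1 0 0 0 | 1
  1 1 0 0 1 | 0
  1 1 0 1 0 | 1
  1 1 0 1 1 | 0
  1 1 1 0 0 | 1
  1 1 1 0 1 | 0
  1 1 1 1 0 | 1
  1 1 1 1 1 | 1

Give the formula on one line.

  ~e = 10101010101010101010101010101010
  (~e & b) = 00000000101010100000000010101010
  ~a = 11111111111111110000000000000000
  (~a | b) = 11111111111111110000000011111111
  (c & d) = 00000011000000110000001100000011
  ((~a | b) & (c & d)) = 00000011000000110000000000000011
  (((~a | b) & (c & d)) & a) = 00000000000000000000000000000011
  ((~e & b) | (((~a | b) & (c & d)) & a)) = 00000000101010100000000010101011

((~e & b) | (((~a | b) & (c & d)) & a))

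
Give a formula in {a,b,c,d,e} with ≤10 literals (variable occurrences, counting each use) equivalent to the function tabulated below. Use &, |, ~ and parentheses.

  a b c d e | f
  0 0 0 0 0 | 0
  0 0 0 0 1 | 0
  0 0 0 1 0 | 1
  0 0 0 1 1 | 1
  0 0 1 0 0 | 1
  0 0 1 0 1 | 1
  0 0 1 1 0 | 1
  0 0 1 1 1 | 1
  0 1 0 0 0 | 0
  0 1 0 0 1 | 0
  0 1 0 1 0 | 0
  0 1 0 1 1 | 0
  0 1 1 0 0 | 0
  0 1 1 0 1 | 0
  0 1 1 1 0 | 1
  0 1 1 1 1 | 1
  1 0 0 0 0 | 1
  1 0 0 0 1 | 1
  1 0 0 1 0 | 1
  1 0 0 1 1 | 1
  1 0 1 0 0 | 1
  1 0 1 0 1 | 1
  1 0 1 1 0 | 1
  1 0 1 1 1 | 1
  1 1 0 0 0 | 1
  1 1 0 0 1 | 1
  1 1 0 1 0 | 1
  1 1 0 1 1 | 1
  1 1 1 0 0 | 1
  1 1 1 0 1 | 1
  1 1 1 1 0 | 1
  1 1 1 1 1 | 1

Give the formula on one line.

(((a | ~b) & (d | c)) | (a | (c & (b & d))))

  ~b = 11111111000000001111111100000000
  (a | ~b) = 11111111000000001111111111111111
  (d | c) = 00111111001111110011111100111111
  ((a | ~b) & (d | c)) = 00111111000000000011111100111111
  (b & d) = 00000000001100110000000000110011
  (c & (b & d)) = 00000000000000110000000000000011
  (a | (c & (b & d))) = 00000000000000111111111111111111
  (((a | ~b) & (d | c)) | (a | (c & (b & d)))) = 00111111000000111111111111111111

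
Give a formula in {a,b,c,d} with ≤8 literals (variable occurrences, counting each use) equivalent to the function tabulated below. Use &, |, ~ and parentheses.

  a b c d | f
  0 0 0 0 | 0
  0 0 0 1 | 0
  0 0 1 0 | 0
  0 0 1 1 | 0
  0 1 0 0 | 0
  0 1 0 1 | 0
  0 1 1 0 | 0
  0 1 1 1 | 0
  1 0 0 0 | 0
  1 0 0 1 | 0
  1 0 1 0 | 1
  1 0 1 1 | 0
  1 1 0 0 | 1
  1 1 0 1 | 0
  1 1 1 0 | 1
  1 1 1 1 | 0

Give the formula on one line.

  (b | a) = 0000111111111111
  ~d = 1010101010101010
  ((b | a) & ~d) = 0000101010101010
  (b & a) = 0000000000001111
  ((b & a) & ~d) = 0000000000001010
  ~b = 1111000011110000
  (c & ~b) = 0011000000110000
  (((b & a) & ~d) | (c & ~b)) = 0011000000111010
  (((b | a) & ~d) & (((b & a) & ~d) | (c & ~b))) = 0000000000101010

(((b | a) & ~d) & (((b & a) & ~d) | (c & ~b)))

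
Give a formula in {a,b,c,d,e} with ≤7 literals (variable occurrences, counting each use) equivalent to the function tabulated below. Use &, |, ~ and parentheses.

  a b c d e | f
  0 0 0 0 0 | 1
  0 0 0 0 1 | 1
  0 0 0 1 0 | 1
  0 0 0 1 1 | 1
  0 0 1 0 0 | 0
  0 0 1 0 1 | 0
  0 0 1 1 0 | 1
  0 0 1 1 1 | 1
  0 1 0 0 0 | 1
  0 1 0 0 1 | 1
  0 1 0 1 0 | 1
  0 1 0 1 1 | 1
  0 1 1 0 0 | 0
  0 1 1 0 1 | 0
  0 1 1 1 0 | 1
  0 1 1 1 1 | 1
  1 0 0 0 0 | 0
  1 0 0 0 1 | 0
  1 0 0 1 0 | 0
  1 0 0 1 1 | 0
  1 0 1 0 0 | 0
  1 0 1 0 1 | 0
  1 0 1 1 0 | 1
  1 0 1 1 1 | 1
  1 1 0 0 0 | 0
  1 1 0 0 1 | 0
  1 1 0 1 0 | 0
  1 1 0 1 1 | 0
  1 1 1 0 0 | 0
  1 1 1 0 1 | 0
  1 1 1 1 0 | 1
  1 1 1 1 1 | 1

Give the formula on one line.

((c | ~a) & (d | ~c))

  ~a = 11111111111111110000000000000000
  (c | ~a) = 11111111111111110000111100001111
  ~c = 11110000111100001111000011110000
  (d | ~c) = 11110011111100111111001111110011
  ((c | ~a) & (d | ~c)) = 11110011111100110000001100000011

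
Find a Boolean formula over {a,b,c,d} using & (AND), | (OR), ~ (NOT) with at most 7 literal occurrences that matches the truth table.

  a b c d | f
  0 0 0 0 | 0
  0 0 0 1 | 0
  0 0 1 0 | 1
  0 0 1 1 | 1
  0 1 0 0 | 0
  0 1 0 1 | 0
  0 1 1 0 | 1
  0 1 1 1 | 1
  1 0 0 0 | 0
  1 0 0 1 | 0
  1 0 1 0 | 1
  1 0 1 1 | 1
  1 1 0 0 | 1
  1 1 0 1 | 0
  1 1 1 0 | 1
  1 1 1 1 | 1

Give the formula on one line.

  ~d = 1010101010101010
  (~d & b) = 0000101000001010
  (a & (~d & b)) = 0000000000001010
  (c | (a & (~d & b))) = 0011001100111011

(c | (a & (~d & b)))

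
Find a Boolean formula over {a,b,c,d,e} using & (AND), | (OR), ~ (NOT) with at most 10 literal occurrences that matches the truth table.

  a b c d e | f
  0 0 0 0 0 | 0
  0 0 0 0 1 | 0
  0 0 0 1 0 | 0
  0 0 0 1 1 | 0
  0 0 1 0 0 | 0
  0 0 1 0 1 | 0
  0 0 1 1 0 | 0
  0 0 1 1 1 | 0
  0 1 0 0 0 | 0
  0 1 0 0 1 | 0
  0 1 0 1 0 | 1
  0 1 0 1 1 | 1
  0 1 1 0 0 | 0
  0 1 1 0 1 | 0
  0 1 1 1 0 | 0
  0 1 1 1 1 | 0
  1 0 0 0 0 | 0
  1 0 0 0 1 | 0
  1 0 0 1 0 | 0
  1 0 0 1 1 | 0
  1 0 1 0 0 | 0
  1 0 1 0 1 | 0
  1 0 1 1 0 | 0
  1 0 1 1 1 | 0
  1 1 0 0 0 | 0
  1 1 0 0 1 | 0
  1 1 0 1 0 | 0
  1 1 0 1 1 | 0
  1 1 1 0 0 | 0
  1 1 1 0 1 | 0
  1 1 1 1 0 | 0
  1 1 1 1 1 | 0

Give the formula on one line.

  ~c = 11110000111100001111000011110000
  (~c | a) = 11110000111100001111111111111111
  (d & (~c | a)) = 00110000001100000011001100110011
  (c & e) = 00000101000001010000010100000101
  ~d = 11001100110011001100110011001100
  ((c & e) & ~d) = 00000100000001000000010000000100
  ~a = 11111111111111110000000000000000
  (((c & e) & ~d) | ~a) = 11111111111111110000010000000100
  (b & (((c & e) & ~d) | ~a)) = 00000000111111110000000000000100
  ((d & (~c | a)) & (b & (((c & e) & ~d) | ~a))) = 00000000001100000000000000000000

((d & (~c | a)) & (b & (((c & e) & ~d) | ~a)))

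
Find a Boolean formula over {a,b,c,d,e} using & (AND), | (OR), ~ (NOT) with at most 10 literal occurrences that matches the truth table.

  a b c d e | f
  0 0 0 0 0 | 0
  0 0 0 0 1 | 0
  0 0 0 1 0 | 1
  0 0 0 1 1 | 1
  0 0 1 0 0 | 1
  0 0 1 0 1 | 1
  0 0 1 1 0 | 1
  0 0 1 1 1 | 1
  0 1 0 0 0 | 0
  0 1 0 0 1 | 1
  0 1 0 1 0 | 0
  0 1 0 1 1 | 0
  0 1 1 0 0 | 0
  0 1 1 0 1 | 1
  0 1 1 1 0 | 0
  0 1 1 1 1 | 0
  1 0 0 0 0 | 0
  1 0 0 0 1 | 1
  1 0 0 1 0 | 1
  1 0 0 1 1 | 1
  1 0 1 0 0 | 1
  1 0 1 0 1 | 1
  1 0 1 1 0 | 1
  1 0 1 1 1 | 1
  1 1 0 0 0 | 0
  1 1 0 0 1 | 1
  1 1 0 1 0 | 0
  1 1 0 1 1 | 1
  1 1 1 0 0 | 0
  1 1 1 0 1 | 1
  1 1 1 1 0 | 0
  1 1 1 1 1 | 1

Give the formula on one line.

  (d | c) = 00111111001111110011111100111111
  ~b = 11111111000000001111111100000000
  ((d | c) & ~b) = 00111111000000000011111100000000
  ~d = 11001100110011001100110011001100
  (~d | a) = 11001100110011001111111111111111
  (c | b) = 00001111111111110000111111111111
  ((c | b) | a) = 00001111111111111111111111111111
  ((~d | a) & ((c | b) | a)) = 00001100110011001111111111111111
  (e & ((~d | a) & ((c | b) | a))) = 00000100010001000101010101010101
  (((d | c) & ~b) | (e & ((~d | a) & ((c | b) | a)))) = 00111111010001000111111101010101

(((d | c) & ~b) | (e & ((~d | a) & ((c | b) | a))))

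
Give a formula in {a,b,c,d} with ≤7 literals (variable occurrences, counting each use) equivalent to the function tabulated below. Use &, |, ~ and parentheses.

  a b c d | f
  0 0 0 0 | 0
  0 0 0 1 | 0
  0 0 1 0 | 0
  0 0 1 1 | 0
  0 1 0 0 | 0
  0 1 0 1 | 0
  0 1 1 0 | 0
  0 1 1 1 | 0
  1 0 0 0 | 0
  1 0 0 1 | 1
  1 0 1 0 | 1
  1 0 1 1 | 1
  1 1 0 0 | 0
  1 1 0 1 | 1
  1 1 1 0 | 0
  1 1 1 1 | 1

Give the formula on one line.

  ~b = 1111000011110000
  (c & ~b) = 0011000000110000
  (d | (c & ~b)) = 0111010101110101
  (a & (d | (c & ~b))) = 0000000001110101

(a & (d | (c & ~b)))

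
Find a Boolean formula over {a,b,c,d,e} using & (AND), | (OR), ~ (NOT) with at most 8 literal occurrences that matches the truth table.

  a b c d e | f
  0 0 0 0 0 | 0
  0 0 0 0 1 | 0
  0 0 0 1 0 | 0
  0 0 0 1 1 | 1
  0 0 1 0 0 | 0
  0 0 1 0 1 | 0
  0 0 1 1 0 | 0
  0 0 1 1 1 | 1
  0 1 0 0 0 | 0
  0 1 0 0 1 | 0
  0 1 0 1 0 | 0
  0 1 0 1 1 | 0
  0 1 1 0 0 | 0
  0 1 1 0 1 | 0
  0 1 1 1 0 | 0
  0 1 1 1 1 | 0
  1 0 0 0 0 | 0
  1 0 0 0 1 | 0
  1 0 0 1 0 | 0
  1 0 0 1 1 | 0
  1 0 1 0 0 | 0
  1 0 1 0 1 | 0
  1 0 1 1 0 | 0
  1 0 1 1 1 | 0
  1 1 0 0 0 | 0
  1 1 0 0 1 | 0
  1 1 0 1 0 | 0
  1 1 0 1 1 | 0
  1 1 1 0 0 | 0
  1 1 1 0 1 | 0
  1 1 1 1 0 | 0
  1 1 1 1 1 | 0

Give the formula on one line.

((((~b & (b | ~a)) | ~d) & (d & ~b)) & (a | e))

  ~b = 11111111000000001111111100000000
  ~a = 11111111111111110000000000000000
  (b | ~a) = 11111111111111110000000011111111
  (~b & (b | ~a)) = 11111111000000000000000000000000
  ~d = 11001100110011001100110011001100
  ((~b & (b | ~a)) | ~d) = 11111111110011001100110011001100
  (d & ~b) = 00110011000000000011001100000000
  (((~b & (b | ~a)) | ~d) & (d & ~b)) = 00110011000000000000000000000000
  (a | e) = 01010101010101011111111111111111
  ((((~b & (b | ~a)) | ~d) & (d & ~b)) & (a | e)) = 00010001000000000000000000000000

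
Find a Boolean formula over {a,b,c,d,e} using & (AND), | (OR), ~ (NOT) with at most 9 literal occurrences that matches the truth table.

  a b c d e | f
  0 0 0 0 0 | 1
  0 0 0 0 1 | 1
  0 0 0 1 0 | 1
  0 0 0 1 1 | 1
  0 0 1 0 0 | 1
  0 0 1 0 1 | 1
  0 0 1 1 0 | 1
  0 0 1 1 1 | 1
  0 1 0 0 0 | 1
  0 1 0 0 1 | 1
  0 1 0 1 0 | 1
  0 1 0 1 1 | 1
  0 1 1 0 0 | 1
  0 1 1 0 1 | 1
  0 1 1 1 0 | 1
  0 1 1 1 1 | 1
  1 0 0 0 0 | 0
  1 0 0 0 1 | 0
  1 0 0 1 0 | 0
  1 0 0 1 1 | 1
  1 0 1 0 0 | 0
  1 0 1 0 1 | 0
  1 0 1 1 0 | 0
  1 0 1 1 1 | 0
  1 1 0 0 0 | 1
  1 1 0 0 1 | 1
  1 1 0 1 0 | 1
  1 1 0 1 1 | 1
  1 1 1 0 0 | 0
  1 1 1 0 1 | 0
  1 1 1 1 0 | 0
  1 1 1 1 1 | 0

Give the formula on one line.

  ~a = 11111111111111110000000000000000
  ~c = 11110000111100001111000011110000
  (a | b) = 00000000111111111111111111111111
  (~c & (a | b)) = 00000000111100001111000011110000
  (~a | (~c & (a | b))) = 11111111111111111111000011110000
  (d & e) = 00010001000100010001000100010001
  (b | (d & e)) = 00010001111111110001000111111111
  ((~a | (~c & (a | b))) & (b | (d & e))) = 00010001111111110001000011110000
  (((~a | (~c & (a | b))) & (b | (d & e))) | ~a) = 11111111111111110001000011110000

(((~a | (~c & (a | b))) & (b | (d & e))) | ~a)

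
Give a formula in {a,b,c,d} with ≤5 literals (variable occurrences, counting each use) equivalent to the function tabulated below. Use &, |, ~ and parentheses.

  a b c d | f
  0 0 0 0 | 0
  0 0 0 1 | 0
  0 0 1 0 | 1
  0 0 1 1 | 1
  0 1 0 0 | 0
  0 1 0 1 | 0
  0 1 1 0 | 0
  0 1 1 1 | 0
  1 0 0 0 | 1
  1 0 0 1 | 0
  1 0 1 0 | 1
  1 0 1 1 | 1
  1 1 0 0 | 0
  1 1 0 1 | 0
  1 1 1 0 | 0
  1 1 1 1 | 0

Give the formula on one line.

(((~d & ~b) & a) | (c & ~b))

  ~d = 1010101010101010
  ~b = 1111000011110000
  (~d & ~b) = 1010000010100000
  ((~d & ~b) & a) = 0000000010100000
  (c & ~b) = 0011000000110000
  (((~d & ~b) & a) | (c & ~b)) = 0011000010110000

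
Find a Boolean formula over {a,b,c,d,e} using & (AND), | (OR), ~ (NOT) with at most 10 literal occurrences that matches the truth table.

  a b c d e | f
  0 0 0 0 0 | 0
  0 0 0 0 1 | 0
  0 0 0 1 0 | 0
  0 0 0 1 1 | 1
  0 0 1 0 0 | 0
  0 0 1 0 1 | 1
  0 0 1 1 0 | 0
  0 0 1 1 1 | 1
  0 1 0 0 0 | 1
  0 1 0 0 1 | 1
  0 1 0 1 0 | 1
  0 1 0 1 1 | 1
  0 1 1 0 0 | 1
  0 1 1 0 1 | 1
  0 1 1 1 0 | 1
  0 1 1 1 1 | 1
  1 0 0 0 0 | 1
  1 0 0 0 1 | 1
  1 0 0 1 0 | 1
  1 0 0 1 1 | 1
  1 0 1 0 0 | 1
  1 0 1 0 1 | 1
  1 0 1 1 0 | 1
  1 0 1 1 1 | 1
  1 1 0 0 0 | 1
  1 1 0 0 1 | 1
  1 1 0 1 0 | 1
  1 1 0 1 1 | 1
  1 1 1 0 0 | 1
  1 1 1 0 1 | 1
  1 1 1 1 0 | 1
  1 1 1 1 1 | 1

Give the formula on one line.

(((~b | c) & ((e | a) & (c | (b | (a | d))))) | b)

  ~b = 11111111000000001111111100000000
  (~b | c) = 11111111000011111111111100001111
  (e | a) = 01010101010101011111111111111111
  (a | d) = 00110011001100111111111111111111
  (b | (a | d)) = 00110011111111111111111111111111
  (c | (b | (a | d))) = 00111111111111111111111111111111
  ((e | a) & (c | (b | (a | d)))) = 00010101010101011111111111111111
  ((~b | c) & ((e | a) & (c | (b | (a | d))))) = 00010101000001011111111100001111
  (((~b | c) & ((e | a) & (c | (b | (a | d))))) | b) = 00010101111111111111111111111111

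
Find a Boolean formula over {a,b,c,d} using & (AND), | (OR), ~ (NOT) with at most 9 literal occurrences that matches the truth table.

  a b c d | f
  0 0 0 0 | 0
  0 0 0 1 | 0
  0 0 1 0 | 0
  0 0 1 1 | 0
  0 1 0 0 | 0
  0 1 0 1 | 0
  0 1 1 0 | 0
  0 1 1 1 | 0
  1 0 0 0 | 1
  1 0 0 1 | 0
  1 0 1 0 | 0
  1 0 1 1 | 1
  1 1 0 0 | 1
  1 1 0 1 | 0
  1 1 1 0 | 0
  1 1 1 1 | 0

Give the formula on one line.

((((c & ~b) | ~a) | ~d) & (a & (d | (~c & a))))

  ~b = 1111000011110000
  (c & ~b) = 0011000000110000
  ~a = 1111111100000000
  ((c & ~b) | ~a) = 1111111100110000
  ~d = 1010101010101010
  (((c & ~b) | ~a) | ~d) = 1111111110111010
  ~c = 1100110011001100
  (~c & a) = 0000000011001100
  (d | (~c & a)) = 0101010111011101
  (a & (d | (~c & a))) = 0000000011011101
  ((((c & ~b) | ~a) | ~d) & (a & (d | (~c & a)))) = 0000000010011000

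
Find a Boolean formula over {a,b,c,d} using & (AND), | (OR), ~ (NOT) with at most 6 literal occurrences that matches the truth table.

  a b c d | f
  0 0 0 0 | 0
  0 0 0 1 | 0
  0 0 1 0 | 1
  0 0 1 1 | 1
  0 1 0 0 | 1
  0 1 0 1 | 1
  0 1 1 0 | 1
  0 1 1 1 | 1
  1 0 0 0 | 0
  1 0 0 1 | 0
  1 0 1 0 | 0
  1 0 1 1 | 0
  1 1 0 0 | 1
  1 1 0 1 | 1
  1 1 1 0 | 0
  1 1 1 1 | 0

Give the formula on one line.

  ~c = 1100110011001100
  (b & ~c) = 0000110000001100
  ~a = 1111111100000000
  ((b & ~c) | ~a) = 1111111100001100
  (b | c) = 0011111100111111
  (((b & ~c) | ~a) & (b | c)) = 0011111100001100

(((b & ~c) | ~a) & (b | c))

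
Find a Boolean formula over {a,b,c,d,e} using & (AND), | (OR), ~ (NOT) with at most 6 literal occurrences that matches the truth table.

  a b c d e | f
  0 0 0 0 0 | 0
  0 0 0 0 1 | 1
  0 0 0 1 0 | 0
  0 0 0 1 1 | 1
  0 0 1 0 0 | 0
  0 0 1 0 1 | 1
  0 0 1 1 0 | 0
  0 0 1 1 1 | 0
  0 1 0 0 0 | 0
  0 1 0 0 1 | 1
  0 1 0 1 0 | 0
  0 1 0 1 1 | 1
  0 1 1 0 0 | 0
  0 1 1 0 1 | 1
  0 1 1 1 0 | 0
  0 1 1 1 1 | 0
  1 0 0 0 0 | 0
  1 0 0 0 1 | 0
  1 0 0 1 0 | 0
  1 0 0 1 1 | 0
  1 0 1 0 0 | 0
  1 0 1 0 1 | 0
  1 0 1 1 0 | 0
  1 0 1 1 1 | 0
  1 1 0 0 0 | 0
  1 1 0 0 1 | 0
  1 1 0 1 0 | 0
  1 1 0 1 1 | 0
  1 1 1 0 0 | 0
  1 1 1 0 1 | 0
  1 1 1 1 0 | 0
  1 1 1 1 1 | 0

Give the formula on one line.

(((~a & ~d) | ~c) & (~a & e))

  ~a = 11111111111111110000000000000000
  ~d = 11001100110011001100110011001100
  (~a & ~d) = 11001100110011000000000000000000
  ~c = 11110000111100001111000011110000
  ((~a & ~d) | ~c) = 11111100111111001111000011110000
  (~a & e) = 01010101010101010000000000000000
  (((~a & ~d) | ~c) & (~a & e)) = 01010100010101000000000000000000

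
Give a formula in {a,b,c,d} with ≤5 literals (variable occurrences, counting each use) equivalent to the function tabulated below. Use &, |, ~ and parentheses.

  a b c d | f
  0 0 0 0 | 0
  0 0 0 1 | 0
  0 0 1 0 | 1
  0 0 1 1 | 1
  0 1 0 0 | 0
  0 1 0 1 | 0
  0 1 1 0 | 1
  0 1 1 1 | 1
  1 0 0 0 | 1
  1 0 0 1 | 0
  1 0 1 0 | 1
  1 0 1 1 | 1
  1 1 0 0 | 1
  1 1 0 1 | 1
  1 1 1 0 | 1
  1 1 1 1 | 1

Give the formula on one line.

(((b | ~d) & a) | c)

  ~d = 1010101010101010
  (b | ~d) = 1010111110101111
  ((b | ~d) & a) = 0000000010101111
  (((b | ~d) & a) | c) = 0011001110111111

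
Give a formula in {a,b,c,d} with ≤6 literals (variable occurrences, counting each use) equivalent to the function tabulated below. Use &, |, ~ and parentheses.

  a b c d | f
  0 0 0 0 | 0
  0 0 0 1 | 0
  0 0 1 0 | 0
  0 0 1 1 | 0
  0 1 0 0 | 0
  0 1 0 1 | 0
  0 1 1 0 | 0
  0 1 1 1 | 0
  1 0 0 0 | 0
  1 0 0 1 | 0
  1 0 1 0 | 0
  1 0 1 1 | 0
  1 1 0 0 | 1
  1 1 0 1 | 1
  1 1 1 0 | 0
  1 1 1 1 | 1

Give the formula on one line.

((a & b) & (~c | d))

  (a & b) = 0000000000001111
  ~c = 1100110011001100
  (~c | d) = 1101110111011101
  ((a & b) & (~c | d)) = 0000000000001101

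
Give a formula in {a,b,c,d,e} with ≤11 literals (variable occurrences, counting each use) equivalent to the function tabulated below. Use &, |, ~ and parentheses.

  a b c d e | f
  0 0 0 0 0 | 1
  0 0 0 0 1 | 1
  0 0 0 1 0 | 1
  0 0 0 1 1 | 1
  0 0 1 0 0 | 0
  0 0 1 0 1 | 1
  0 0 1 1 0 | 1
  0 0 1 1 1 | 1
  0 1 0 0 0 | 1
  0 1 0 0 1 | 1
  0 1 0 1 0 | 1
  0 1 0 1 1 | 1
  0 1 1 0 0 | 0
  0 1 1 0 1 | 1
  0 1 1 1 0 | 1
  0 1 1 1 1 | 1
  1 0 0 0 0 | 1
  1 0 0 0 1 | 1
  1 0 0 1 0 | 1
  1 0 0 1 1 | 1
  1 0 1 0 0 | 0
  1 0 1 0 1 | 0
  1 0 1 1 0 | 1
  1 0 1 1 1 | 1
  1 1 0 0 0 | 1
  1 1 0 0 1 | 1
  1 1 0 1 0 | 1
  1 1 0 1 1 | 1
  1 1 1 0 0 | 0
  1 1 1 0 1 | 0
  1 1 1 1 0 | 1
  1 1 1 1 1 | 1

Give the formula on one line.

  ~a = 11111111111111110000000000000000
  (~a & e) = 01010101010101010000000000000000
  ~c = 11110000111100001111000011110000
  (b & ~c) = 00000000111100000000000011110000
  (d | (b & ~c)) = 00110011111100110011001111110011
  ~b = 11111111000000001111111100000000
  ((d | (b & ~c)) & ~b) = 00110011000000000011001100000000
  (((d | (b & ~c)) & ~b) | ~c) = 11110011111100001111001111110000
  ((((d | (b & ~c)) & ~b) | ~c) | d) = 11110011111100111111001111110011
  ((~a & e) | ((((d | (b & ~c)) & ~b) | ~c) | d)) = 11110111111101111111001111110011

((~a & e) | ((((d | (b & ~c)) & ~b) | ~c) | d))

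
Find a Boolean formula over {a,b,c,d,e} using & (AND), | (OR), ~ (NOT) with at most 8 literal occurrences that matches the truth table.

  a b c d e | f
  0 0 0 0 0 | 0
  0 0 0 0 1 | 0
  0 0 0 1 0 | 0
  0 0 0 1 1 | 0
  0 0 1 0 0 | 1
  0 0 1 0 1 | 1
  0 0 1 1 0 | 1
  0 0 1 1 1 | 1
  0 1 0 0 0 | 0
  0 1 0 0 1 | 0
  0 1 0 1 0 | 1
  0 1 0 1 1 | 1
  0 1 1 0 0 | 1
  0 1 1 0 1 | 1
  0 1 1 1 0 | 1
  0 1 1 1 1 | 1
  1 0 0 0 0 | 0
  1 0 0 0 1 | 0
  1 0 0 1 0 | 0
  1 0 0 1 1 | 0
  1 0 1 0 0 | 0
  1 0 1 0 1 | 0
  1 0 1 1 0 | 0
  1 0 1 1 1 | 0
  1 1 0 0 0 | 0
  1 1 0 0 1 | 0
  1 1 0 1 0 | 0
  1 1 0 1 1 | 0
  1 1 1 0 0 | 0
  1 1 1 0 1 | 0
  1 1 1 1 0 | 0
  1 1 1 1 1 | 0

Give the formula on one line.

  (d | c) = 00111111001111110011111100111111
  (c | b) = 00001111111111110000111111111111
  ~a = 11111111111111110000000000000000
  ((c | b) & ~a) = 00001111111111110000000000000000
  ((d | c) & ((c | b) & ~a)) = 00001111001111110000000000000000

((d | c) & ((c | b) & ~a))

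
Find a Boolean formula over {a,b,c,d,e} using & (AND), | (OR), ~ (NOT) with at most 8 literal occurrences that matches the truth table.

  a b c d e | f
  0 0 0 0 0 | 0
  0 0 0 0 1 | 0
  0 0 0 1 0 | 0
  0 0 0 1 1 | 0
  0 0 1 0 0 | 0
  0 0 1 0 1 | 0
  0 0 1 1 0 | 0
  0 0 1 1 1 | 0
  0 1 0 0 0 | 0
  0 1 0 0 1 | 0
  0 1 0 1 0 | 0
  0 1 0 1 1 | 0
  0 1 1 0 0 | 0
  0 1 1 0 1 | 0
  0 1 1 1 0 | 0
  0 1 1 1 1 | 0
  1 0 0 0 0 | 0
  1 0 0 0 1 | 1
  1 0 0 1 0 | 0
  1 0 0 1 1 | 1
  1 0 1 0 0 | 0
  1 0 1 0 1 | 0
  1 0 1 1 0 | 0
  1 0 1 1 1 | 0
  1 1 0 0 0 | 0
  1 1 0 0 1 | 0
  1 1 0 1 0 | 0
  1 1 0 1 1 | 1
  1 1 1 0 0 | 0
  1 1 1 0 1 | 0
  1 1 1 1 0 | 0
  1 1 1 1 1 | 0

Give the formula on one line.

((a & ((a | ~c) & e)) & ((d | ~b) & ~c))

  ~c = 11110000111100001111000011110000
  (a | ~c) = 11110000111100001111111111111111
  ((a | ~c) & e) = 01010000010100000101010101010101
  (a & ((a | ~c) & e)) = 00000000000000000101010101010101
  ~b = 11111111000000001111111100000000
  (d | ~b) = 11111111001100111111111100110011
  ((d | ~b) & ~c) = 11110000001100001111000000110000
  ((a & ((a | ~c) & e)) & ((d | ~b) & ~c)) = 00000000000000000101000000010000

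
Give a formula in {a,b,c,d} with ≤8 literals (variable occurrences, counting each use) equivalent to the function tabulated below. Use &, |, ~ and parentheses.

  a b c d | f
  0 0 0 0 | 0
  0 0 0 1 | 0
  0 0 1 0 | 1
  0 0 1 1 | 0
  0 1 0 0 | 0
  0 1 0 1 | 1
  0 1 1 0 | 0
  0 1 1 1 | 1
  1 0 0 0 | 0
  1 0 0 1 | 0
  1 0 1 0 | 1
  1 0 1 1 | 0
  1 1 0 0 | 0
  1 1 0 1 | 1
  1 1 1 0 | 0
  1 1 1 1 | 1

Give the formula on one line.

(((~b & c) | d) & (b | (~d & c)))

  ~b = 1111000011110000
  (~b & c) = 0011000000110000
  ((~b & c) | d) = 0111010101110101
  ~d = 1010101010101010
  (~d & c) = 0010001000100010
  (b | (~d & c)) = 0010111100101111
  (((~b & c) | d) & (b | (~d & c))) = 0010010100100101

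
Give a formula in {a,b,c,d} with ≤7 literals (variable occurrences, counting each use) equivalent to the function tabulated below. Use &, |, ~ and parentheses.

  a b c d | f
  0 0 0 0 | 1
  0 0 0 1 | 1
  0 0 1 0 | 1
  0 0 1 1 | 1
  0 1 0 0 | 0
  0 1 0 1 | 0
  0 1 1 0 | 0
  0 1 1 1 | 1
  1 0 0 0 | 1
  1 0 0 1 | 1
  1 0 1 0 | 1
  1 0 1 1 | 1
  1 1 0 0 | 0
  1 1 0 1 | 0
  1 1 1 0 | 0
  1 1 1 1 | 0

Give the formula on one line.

  ~b = 1111000011110000
  ~a = 1111111100000000
  (a | c) = 0011001111111111
  (~a & (a | c)) = 0011001100000000
  (c & d) = 0001000100010001
  ((~a & (a | c)) & (c & d)) = 0001000100000000
  (~b | ((~a & (a | c)) & (c & d))) = 1111000111110000

(~b | ((~a & (a | c)) & (c & d)))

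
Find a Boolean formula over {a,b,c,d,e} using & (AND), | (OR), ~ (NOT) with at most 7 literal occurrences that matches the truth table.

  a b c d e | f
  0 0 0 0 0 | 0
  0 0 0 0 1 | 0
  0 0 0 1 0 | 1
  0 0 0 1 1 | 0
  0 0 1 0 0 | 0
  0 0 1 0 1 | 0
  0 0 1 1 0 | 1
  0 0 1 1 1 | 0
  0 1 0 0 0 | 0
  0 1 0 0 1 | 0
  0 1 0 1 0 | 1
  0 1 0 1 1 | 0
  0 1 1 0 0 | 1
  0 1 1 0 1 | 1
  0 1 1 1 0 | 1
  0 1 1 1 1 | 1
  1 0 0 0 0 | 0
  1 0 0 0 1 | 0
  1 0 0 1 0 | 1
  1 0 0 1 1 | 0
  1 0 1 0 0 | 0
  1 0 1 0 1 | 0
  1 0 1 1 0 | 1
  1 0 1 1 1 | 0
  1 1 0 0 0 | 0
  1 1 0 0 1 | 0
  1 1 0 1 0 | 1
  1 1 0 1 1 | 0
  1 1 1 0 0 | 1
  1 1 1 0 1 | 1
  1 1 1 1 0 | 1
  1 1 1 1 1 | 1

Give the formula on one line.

((~e & d) | (c & b))

  ~e = 10101010101010101010101010101010
  (~e & d) = 00100010001000100010001000100010
  (c & b) = 00000000000011110000000000001111
  ((~e & d) | (c & b)) = 00100010001011110010001000101111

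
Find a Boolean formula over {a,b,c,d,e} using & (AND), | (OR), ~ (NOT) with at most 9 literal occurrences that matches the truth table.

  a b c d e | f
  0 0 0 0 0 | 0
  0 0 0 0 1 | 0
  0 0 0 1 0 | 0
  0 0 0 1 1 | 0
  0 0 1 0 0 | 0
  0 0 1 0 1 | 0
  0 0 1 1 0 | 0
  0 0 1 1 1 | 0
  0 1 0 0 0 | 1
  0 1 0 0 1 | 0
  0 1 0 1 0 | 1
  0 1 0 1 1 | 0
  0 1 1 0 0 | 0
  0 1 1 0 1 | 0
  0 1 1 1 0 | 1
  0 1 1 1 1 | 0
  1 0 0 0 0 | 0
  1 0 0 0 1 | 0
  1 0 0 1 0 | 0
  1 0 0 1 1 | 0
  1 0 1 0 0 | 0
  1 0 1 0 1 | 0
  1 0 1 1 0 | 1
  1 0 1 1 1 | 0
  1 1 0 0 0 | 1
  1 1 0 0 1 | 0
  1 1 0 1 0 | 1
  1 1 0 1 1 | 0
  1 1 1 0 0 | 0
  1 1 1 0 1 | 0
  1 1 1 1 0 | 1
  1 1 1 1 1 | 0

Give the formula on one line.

(((e & d) | (((~e & c) & a) | b)) & ((d | ~c) & ~e))

  (e & d) = 00010001000100010001000100010001
  ~e = 10101010101010101010101010101010
  (~e & c) = 00001010000010100000101000001010
  ((~e & c) & a) = 00000000000000000000101000001010
  (((~e & c) & a) | b) = 00000000111111110000101011111111
  ((e & d) | (((~e & c) & a) | b)) = 00010001111111110001101111111111
  ~c = 11110000111100001111000011110000
  (d | ~c) = 11110011111100111111001111110011
  ((d | ~c) & ~e) = 10100010101000101010001010100010
  (((e & d) | (((~e & c) & a) | b)) & ((d | ~c) & ~e)) = 00000000101000100000001010100010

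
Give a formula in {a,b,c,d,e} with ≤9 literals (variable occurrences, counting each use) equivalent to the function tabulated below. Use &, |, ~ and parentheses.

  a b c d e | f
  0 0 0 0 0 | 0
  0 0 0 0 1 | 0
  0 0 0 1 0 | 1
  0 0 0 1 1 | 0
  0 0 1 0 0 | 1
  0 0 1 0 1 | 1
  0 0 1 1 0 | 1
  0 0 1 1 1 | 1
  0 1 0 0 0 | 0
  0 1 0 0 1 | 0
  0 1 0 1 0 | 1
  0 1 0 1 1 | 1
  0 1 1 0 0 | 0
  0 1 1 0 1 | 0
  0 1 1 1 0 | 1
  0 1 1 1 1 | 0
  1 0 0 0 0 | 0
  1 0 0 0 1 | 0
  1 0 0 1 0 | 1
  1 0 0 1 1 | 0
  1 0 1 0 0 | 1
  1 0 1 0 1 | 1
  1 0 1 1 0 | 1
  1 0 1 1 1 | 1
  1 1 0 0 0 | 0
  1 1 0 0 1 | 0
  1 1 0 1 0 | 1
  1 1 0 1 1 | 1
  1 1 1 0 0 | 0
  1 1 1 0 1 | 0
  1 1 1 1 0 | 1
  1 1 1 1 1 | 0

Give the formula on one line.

((~e & d) | ((d & ((b & e) & ~c)) | (c & ~b)))

  ~e = 10101010101010101010101010101010
  (~e & d) = 00100010001000100010001000100010
  (b & e) = 00000000010101010000000001010101
  ~c = 11110000111100001111000011110000
  ((b & e) & ~c) = 00000000010100000000000001010000
  (d & ((b & e) & ~c)) = 00000000000100000000000000010000
  ~b = 11111111000000001111111100000000
  (c & ~b) = 00001111000000000000111100000000
  ((d & ((b & e) & ~c)) | (c & ~b)) = 00001111000100000000111100010000
  ((~e & d) | ((d & ((b & e) & ~c)) | (c & ~b))) = 00101111001100100010111100110010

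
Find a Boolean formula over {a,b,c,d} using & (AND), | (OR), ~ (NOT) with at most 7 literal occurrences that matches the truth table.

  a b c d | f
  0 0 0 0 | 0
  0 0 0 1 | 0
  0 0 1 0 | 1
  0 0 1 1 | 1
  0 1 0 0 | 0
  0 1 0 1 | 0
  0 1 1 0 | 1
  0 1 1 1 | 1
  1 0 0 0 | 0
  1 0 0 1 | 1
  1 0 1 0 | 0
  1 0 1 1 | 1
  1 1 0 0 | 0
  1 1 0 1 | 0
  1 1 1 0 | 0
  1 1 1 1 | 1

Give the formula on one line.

((d | ~a) & ((~b | c) & (c | a)))

  ~a = 1111111100000000
  (d | ~a) = 1111111101010101
  ~b = 1111000011110000
  (~b | c) = 1111001111110011
  (c | a) = 0011001111111111
  ((~b | c) & (c | a)) = 0011001111110011
  ((d | ~a) & ((~b | c) & (c | a))) = 0011001101010001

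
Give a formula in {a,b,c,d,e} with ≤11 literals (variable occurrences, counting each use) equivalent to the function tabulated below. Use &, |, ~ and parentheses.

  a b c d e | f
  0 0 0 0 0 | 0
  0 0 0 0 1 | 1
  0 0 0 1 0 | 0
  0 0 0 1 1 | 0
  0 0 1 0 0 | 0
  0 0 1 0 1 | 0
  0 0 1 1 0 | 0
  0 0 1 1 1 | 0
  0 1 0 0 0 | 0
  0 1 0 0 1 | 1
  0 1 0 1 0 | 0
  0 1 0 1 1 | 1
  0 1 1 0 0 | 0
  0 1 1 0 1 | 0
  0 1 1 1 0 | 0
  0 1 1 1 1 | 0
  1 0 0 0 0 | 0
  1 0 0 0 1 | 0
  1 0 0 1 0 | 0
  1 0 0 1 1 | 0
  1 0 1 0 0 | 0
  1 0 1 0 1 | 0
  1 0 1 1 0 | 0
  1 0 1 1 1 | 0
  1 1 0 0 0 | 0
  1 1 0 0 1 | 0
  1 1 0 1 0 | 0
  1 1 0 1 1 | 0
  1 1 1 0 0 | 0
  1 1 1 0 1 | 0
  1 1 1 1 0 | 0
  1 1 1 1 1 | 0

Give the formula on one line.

  ~d = 11001100110011001100110011001100
  ~b = 11111111000000001111111100000000
  (~d & ~b) = 11001100000000001100110000000000
  (b | (~d & ~b)) = 11001100111111111100110011111111
  (e & (b | (~d & ~b))) = 01000100010101010100010001010101
  ~e = 10101010101010101010101010101010
  ~c = 11110000111100001111000011110000
  (~e | ~c) = 11111010111110101111101011111010
  ~a = 11111111111111110000000000000000
  (~a | c) = 11111111111111110000111100001111
  ((~e | ~c) & (~a | c)) = 11111010111110100000101000001010
  ((e & (b | (~d & ~b))) & ((~e | ~c) & (~a | c))) = 01000000010100000000000000000000

((e & (b | (~d & ~b))) & ((~e | ~c) & (~a | c)))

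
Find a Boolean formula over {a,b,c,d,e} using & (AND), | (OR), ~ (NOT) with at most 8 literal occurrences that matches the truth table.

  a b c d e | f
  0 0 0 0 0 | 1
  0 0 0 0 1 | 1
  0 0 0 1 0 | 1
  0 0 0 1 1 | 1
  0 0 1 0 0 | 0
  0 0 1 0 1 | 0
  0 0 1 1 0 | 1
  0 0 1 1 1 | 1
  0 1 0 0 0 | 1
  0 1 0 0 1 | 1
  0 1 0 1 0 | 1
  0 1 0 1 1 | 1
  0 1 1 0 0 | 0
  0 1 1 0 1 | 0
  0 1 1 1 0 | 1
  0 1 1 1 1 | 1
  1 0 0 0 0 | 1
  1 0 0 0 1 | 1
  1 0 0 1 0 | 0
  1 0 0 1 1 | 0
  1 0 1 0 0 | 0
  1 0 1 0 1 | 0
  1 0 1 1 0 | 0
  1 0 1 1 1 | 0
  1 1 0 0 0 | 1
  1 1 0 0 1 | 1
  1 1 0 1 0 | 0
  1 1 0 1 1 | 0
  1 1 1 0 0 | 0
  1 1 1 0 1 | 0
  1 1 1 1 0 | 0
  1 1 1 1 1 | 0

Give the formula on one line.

((d | (~d & ~c)) & (~d | ~a))

  ~d = 11001100110011001100110011001100
  ~c = 11110000111100001111000011110000
  (~d & ~c) = 11000000110000001100000011000000
  (d | (~d & ~c)) = 11110011111100111111001111110011
  ~a = 11111111111111110000000000000000
  (~d | ~a) = 11111111111111111100110011001100
  ((d | (~d & ~c)) & (~d | ~a)) = 11110011111100111100000011000000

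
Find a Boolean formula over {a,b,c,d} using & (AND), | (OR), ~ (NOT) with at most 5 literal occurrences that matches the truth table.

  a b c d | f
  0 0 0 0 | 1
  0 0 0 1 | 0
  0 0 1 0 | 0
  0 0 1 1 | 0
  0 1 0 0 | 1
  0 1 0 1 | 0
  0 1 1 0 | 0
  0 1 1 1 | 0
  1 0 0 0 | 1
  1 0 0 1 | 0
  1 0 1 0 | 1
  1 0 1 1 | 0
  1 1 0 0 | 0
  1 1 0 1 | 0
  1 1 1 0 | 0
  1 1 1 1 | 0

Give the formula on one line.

  ~d = 1010101010101010
  ~c = 1100110011001100
  (a | ~c) = 1100110011111111
  ~b = 1111000011110000
  ~a = 1111111100000000
  (~b | ~a) = 1111111111110000
  ((a | ~c) & (~b | ~a)) = 1100110011110000
  (~d & ((a | ~c) & (~b | ~a))) = 1000100010100000

(~d & ((a | ~c) & (~b | ~a)))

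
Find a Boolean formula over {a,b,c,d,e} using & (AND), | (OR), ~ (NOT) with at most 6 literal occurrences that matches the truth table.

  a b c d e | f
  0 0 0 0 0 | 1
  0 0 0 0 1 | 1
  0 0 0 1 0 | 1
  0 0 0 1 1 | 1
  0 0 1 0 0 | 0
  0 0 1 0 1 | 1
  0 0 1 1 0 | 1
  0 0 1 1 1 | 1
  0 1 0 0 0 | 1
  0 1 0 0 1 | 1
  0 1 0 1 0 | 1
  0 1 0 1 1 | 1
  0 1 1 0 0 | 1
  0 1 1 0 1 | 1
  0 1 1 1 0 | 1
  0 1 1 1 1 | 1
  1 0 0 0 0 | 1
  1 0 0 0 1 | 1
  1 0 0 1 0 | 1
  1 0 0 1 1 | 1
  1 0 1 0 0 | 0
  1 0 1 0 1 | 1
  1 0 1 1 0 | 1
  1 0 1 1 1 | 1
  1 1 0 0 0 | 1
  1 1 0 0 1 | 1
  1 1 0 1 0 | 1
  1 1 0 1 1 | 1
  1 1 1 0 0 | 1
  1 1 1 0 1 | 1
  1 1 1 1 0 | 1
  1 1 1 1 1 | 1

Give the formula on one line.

((d | (e & ~d)) | (b | ~c))

  ~d = 11001100110011001100110011001100
  (e & ~d) = 01000100010001000100010001000100
  (d | (e & ~d)) = 01110111011101110111011101110111
  ~c = 11110000111100001111000011110000
  (b | ~c) = 11110000111111111111000011111111
  ((d | (e & ~d)) | (b | ~c)) = 11110111111111111111011111111111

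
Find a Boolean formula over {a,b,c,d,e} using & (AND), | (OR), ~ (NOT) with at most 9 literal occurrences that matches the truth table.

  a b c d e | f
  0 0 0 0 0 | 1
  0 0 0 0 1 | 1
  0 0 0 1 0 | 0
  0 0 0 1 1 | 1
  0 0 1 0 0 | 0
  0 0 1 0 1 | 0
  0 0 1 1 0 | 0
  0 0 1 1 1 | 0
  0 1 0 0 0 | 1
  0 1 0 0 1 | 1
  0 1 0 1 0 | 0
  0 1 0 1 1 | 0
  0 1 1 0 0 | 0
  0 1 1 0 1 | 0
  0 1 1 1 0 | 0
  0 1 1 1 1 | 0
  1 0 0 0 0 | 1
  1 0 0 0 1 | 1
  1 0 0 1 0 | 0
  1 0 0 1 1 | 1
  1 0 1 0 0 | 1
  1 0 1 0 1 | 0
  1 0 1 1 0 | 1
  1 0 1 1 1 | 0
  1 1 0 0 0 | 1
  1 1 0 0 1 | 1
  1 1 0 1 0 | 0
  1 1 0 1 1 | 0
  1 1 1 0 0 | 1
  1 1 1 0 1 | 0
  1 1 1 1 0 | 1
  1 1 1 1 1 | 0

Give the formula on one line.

((~e & (c & a)) | ((~c & ((d & e) & ~b)) | (~c & ~d)))

  ~e = 10101010101010101010101010101010
  (c & a) = 00000000000000000000111100001111
  (~e & (c & a)) = 00000000000000000000101000001010
  ~c = 11110000111100001111000011110000
  (d & e) = 00010001000100010001000100010001
  ~b = 11111111000000001111111100000000
  ((d & e) & ~b) = 00010001000000000001000100000000
  (~c & ((d & e) & ~b)) = 00010000000000000001000000000000
  ~d = 11001100110011001100110011001100
  (~c & ~d) = 11000000110000001100000011000000
  ((~c & ((d & e) & ~b)) | (~c & ~d)) = 11010000110000001101000011000000
  ((~e & (c & a)) | ((~c & ((d & e) & ~b)) | (~c & ~d))) = 11010000110000001101101011001010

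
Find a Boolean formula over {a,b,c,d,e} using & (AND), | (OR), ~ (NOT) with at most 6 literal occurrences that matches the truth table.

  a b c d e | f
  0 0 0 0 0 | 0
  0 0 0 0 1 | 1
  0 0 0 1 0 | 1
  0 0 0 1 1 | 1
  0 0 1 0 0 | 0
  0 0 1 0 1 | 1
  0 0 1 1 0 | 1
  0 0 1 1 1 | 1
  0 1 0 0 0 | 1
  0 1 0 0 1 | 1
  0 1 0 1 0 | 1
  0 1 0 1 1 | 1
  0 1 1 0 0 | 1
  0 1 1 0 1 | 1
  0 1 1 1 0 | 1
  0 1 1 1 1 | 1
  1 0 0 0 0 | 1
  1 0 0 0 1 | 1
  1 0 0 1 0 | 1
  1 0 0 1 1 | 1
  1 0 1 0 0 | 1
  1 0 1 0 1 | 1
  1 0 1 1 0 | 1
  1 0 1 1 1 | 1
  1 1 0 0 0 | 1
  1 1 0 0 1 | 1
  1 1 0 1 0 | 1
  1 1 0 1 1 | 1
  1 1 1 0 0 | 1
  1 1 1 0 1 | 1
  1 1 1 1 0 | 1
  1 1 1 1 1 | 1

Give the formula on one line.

  ~b = 11111111000000001111111100000000
  (b | a) = 00000000111111111111111111111111
  (e | (b | a)) = 01010101111111111111111111111111
  (~b & (e | (b | a))) = 01010101000000001111111100000000
  (b | d) = 00110011111111110011001111111111
  ((~b & (e | (b | a))) | (b | d)) = 01110111111111111111111111111111

((~b & (e | (b | a))) | (b | d))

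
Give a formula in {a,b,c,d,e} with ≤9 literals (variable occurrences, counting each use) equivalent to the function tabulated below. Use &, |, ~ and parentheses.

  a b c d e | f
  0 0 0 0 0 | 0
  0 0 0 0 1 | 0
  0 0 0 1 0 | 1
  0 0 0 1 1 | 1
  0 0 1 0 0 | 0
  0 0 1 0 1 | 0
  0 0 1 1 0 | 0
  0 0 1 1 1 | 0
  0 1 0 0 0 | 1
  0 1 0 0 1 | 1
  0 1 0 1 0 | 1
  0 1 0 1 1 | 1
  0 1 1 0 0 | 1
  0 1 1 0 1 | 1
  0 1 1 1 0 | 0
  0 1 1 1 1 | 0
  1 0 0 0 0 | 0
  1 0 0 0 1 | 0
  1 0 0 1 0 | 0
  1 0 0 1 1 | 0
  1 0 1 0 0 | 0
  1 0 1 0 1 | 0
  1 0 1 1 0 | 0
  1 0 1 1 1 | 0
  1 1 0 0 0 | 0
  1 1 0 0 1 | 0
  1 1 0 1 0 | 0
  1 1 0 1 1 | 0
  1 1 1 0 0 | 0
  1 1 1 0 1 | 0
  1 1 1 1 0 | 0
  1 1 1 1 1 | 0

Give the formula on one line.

((((b | a) & ~b) | ((d | b) & (~c | ~d))) & ~a)

  (b | a) = 00000000111111111111111111111111
  ~b = 11111111000000001111111100000000
  ((b | a) & ~b) = 00000000000000001111111100000000
  (d | b) = 00110011111111110011001111111111
  ~c = 11110000111100001111000011110000
  ~d = 11001100110011001100110011001100
  (~c | ~d) = 11111100111111001111110011111100
  ((d | b) & (~c | ~d)) = 00110000111111000011000011111100
  (((b | a) & ~b) | ((d | b) & (~c | ~d))) = 00110000111111001111111111111100
  ~a = 11111111111111110000000000000000
  ((((b | a) & ~b) | ((d | b) & (~c | ~d))) & ~a) = 00110000111111000000000000000000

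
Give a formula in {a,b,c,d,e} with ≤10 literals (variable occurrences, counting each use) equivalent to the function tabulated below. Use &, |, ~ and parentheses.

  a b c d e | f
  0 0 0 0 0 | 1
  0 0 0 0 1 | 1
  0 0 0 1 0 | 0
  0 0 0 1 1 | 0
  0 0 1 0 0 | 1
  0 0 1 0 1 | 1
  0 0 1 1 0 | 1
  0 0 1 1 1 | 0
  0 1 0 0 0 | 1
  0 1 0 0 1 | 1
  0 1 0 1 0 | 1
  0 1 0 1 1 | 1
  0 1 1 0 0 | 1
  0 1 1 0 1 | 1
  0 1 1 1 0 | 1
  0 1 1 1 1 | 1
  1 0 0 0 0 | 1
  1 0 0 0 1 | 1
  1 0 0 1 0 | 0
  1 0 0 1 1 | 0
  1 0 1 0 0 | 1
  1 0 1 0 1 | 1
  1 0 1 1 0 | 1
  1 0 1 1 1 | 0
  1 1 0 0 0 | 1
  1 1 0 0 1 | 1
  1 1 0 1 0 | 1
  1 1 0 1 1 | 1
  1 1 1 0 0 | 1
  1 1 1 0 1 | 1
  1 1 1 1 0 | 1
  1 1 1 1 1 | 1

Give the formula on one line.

(~d | ((d | a) & (b | ((~b & d) & (~e & c)))))

  ~d = 11001100110011001100110011001100
  (d | a) = 00110011001100111111111111111111
  ~b = 11111111000000001111111100000000
  (~b & d) = 00110011000000000011001100000000
  ~e = 10101010101010101010101010101010
  (~e & c) = 00001010000010100000101000001010
  ((~b & d) & (~e & c)) = 00000010000000000000001000000000
  (b | ((~b & d) & (~e & c))) = 00000010111111110000001011111111
  ((d | a) & (b | ((~b & d) & (~e & c)))) = 00000010001100110000001011111111
  (~d | ((d | a) & (b | ((~b & d) & (~e & c))))) = 11001110111111111100111011111111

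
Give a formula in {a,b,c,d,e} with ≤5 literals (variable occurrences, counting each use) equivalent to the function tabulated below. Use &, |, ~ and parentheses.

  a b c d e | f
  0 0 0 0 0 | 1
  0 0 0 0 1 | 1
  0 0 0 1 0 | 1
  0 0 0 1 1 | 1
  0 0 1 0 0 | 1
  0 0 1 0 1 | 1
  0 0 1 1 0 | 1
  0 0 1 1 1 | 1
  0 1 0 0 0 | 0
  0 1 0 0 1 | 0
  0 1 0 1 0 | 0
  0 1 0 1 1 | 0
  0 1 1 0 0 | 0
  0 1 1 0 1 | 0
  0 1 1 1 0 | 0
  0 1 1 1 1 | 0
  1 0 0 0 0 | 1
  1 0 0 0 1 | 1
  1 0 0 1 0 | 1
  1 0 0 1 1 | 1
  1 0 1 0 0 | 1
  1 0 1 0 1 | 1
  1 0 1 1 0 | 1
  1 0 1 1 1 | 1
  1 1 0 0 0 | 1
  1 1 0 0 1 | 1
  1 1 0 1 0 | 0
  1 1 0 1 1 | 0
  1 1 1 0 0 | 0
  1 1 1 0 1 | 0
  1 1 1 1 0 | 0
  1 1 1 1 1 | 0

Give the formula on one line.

  ~c = 11110000111100001111000011110000
  ~d = 11001100110011001100110011001100
  (~c & ~d) = 11000000110000001100000011000000
  ((~c & ~d) & a) = 00000000000000001100000011000000
  ~b = 11111111000000001111111100000000
  (((~c & ~d) & a) | ~b) = 11111111000000001111111111000000

(((~c & ~d) & a) | ~b)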